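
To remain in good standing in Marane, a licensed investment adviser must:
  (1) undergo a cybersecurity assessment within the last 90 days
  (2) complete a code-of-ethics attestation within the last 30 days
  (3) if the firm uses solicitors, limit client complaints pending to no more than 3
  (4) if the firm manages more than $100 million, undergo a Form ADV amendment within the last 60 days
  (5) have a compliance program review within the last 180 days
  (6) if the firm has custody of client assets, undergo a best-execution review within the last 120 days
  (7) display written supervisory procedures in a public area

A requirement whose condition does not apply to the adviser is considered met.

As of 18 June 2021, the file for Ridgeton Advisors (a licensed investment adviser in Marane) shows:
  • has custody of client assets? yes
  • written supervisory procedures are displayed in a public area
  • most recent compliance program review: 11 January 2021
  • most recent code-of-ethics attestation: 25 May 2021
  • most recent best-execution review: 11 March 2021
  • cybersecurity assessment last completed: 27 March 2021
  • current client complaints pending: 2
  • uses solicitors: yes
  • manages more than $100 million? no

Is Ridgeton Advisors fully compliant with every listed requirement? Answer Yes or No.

Yes

1. cybersecurity assessment 83 days ago vs limit 90 → met
2. code-of-ethics attestation 24 days ago vs limit 30 → met
3. condition 'uses solicitors' holds; client complaints pending 2 ≤ 3 → met
4. condition 'manages more than $100 million' does not hold → requirement n/a → met
5. compliance program review 158 days ago vs limit 180 → met
6. condition 'has custody of client assets' holds; best-execution review 99 days ago vs limit 120 → met
7. written supervisory procedures present → met
All met.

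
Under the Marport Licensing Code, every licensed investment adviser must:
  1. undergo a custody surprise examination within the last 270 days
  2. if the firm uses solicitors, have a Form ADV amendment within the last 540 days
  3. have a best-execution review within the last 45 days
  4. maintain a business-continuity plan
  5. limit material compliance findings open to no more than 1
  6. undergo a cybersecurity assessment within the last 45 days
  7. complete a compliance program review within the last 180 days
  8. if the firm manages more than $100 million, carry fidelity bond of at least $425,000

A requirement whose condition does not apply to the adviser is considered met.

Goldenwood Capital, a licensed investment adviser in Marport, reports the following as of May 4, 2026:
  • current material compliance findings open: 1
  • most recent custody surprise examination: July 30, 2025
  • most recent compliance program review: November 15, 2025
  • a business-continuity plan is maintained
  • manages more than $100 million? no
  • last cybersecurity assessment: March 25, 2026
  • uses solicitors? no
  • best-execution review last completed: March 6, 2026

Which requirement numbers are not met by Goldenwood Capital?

1. custody surprise examination 278 days ago vs limit 270 → not met
2. condition 'uses solicitors' does not hold → requirement n/a → met
3. best-execution review 59 days ago vs limit 45 → not met
4. business-continuity plan present → met
5. material compliance findings open 1 ≤ 1 → met
6. cybersecurity assessment 40 days ago vs limit 45 → met
7. compliance program review 170 days ago vs limit 180 → met
8. condition 'manages more than $100 million' does not hold → requirement n/a → met
Not met: 1, 3

1, 3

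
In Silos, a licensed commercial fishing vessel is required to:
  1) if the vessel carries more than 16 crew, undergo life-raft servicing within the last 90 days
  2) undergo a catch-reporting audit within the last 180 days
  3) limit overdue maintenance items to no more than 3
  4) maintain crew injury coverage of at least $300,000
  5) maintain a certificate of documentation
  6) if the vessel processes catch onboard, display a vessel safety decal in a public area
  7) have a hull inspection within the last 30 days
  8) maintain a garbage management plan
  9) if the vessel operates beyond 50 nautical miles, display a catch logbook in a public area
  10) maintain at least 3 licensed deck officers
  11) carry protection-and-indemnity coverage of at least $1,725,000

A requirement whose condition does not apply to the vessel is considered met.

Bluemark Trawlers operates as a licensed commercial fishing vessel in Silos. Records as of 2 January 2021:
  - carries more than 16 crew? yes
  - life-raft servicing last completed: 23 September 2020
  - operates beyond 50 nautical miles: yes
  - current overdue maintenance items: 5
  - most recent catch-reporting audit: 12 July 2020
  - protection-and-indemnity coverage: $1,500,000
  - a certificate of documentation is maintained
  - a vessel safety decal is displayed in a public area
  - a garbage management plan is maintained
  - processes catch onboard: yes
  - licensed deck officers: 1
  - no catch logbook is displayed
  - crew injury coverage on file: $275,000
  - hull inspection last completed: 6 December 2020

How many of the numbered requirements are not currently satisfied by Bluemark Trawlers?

6

1. condition 'carries more than 16 crew' holds; life-raft servicing 101 days ago vs limit 90 → not met
2. catch-reporting audit 174 days ago vs limit 180 → met
3. overdue maintenance items 5 > 3 → not met
4. crew injury coverage $275,000 < $300,000 → not met
5. certificate of documentation present → met
6. condition 'processes catch onboard' holds; vessel safety decal present → met
7. hull inspection 27 days ago vs limit 30 → met
8. garbage management plan present → met
9. condition 'operates beyond 50 nautical miles' holds; catch logbook absent → not met
10. licensed deck officers 1 < 3 → not met
11. protection-and-indemnity coverage $1,500,000 < $1,725,000 → not met
Not met: 6 of 11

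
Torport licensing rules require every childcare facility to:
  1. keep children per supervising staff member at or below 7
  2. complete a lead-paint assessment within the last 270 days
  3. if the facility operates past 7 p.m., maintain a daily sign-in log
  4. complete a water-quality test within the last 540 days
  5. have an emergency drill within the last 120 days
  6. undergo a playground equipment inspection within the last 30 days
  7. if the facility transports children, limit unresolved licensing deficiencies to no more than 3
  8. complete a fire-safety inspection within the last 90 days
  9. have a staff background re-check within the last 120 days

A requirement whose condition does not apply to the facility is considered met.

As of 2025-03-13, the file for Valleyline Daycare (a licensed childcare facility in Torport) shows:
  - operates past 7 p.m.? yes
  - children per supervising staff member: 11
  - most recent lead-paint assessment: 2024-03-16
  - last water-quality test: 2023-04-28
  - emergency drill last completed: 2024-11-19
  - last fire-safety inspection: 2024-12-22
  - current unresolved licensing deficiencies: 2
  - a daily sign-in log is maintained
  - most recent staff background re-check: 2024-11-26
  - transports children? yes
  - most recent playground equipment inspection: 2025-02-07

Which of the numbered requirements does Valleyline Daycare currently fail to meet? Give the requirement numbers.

1. children per supervising staff member 11 > 7 → not met
2. lead-paint assessment 362 days ago vs limit 270 → not met
3. condition 'operates past 7 p.m.' holds; daily sign-in log present → met
4. water-quality test 685 days ago vs limit 540 → not met
5. emergency drill 114 days ago vs limit 120 → met
6. playground equipment inspection 34 days ago vs limit 30 → not met
7. condition 'transports children' holds; unresolved licensing deficiencies 2 ≤ 3 → met
8. fire-safety inspection 81 days ago vs limit 90 → met
9. staff background re-check 107 days ago vs limit 120 → met
Not met: 1, 2, 4, 6

1, 2, 4, 6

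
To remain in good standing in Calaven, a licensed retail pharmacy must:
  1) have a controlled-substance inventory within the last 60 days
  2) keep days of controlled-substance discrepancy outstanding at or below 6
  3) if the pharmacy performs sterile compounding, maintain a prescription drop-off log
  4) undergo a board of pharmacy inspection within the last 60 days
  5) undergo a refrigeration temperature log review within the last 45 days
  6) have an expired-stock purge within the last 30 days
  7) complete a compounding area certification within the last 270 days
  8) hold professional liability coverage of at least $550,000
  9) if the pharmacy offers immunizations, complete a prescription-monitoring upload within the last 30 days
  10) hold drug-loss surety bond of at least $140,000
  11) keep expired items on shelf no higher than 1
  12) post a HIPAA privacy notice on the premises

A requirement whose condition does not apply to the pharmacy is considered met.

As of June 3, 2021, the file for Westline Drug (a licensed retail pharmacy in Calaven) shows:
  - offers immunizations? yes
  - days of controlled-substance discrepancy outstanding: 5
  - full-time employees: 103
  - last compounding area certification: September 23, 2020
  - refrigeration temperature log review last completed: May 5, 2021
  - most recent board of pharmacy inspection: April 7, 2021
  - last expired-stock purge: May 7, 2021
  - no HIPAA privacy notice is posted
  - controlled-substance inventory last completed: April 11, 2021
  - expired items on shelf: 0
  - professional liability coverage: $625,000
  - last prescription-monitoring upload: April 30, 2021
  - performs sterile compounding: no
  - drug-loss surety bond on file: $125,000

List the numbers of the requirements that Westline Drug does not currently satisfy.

9, 10, 12

1. controlled-substance inventory 53 days ago vs limit 60 → met
2. days of controlled-substance discrepancy outstanding 5 ≤ 6 → met
3. condition 'performs sterile compounding' does not hold → requirement n/a → met
4. board of pharmacy inspection 57 days ago vs limit 60 → met
5. refrigeration temperature log review 29 days ago vs limit 45 → met
6. expired-stock purge 27 days ago vs limit 30 → met
7. compounding area certification 253 days ago vs limit 270 → met
8. professional liability coverage $625,000 ≥ $550,000 → met
9. condition 'offers immunizations' holds; prescription-monitoring upload 34 days ago vs limit 30 → not met
10. drug-loss surety bond $125,000 < $140,000 → not met
11. expired items on shelf 0 ≤ 1 → met
12. HIPAA privacy notice absent → not met
Not met: 9, 10, 12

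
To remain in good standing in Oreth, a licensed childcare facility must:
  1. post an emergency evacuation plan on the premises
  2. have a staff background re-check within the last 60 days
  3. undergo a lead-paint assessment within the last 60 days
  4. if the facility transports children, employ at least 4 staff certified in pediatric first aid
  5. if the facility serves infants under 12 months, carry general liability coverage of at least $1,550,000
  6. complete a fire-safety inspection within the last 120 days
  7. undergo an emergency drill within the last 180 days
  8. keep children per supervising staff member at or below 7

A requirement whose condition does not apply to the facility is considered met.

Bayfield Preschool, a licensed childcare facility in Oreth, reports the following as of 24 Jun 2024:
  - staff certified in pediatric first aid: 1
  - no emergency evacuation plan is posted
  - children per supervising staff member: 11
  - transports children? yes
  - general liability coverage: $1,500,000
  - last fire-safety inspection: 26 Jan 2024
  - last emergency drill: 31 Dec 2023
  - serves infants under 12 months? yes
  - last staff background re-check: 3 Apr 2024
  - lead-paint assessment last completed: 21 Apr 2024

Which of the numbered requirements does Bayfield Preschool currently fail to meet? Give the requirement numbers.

1. emergency evacuation plan absent → not met
2. staff background re-check 82 days ago vs limit 60 → not met
3. lead-paint assessment 64 days ago vs limit 60 → not met
4. condition 'transports children' holds; staff certified in pediatric first aid 1 < 4 → not met
5. condition 'serves infants under 12 months' holds; general liability coverage $1,500,000 < $1,550,000 → not met
6. fire-safety inspection 150 days ago vs limit 120 → not met
7. emergency drill 176 days ago vs limit 180 → met
8. children per supervising staff member 11 > 7 → not met
Not met: 1, 2, 3, 4, 5, 6, 8

1, 2, 3, 4, 5, 6, 8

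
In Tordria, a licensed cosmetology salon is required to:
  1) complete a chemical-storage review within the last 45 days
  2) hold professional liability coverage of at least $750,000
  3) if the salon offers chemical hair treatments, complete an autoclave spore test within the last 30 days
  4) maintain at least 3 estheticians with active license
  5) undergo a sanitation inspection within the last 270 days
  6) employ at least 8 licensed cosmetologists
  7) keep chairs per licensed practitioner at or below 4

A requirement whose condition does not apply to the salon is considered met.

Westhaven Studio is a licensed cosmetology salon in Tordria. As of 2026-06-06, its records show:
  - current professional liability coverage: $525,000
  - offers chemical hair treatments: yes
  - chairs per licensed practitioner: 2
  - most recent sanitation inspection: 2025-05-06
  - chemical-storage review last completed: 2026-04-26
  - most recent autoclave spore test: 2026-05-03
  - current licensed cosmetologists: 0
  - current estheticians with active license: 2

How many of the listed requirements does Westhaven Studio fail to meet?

5

1. chemical-storage review 41 days ago vs limit 45 → met
2. professional liability coverage $525,000 < $750,000 → not met
3. condition 'offers chemical hair treatments' holds; autoclave spore test 34 days ago vs limit 30 → not met
4. estheticians with active license 2 < 3 → not met
5. sanitation inspection 396 days ago vs limit 270 → not met
6. licensed cosmetologists 0 < 8 → not met
7. chairs per licensed practitioner 2 ≤ 4 → met
Not met: 5 of 7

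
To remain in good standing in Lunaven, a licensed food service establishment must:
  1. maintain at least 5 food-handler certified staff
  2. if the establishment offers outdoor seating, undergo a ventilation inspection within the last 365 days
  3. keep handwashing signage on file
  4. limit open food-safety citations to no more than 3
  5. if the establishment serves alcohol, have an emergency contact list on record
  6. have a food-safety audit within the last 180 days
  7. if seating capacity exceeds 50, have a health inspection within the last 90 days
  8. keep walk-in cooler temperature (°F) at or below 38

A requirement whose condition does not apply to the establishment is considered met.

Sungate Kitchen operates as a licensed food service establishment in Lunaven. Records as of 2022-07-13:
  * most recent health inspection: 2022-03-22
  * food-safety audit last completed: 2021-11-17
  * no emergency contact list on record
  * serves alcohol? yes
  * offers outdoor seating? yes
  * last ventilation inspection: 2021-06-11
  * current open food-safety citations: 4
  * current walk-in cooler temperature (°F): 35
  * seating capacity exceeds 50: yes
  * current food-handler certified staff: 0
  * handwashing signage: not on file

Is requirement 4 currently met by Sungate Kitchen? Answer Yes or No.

No

4. open food-safety citations 4 > 3 → not met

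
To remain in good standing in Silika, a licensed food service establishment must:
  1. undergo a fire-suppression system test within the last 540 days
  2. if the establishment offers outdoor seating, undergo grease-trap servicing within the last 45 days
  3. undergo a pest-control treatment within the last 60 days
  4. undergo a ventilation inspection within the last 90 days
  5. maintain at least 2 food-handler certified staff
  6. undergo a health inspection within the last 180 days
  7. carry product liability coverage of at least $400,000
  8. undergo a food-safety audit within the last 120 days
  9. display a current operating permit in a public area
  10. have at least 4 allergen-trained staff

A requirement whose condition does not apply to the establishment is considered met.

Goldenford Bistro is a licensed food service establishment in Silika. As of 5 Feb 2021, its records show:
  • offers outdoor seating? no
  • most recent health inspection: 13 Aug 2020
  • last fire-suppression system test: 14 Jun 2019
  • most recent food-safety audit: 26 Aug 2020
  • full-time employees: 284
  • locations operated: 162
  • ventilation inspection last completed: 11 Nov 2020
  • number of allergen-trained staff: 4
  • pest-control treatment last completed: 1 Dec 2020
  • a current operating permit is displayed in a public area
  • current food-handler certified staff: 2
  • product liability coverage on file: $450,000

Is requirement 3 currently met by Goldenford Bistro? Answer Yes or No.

No

3. pest-control treatment 66 days ago vs limit 60 → not met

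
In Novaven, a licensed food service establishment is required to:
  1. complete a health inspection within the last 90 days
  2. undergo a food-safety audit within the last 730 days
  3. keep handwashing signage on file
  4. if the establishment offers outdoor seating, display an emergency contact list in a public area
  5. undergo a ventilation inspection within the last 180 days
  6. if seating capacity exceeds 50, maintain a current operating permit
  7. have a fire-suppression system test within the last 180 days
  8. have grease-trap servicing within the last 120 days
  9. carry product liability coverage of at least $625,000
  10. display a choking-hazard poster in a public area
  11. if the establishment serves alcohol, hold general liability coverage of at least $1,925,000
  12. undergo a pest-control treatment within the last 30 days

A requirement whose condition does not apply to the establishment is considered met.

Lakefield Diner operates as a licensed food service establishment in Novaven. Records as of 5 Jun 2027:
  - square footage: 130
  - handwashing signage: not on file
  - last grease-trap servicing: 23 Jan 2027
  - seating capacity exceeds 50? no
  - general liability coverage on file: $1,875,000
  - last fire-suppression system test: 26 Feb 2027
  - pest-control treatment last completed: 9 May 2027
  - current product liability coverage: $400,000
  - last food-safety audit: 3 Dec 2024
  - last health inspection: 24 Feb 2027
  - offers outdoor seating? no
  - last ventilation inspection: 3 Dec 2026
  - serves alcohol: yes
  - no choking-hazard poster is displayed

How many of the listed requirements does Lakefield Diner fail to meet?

8

1. health inspection 101 days ago vs limit 90 → not met
2. food-safety audit 914 days ago vs limit 730 → not met
3. handwashing signage absent → not met
4. condition 'offers outdoor seating' does not hold → requirement n/a → met
5. ventilation inspection 184 days ago vs limit 180 → not met
6. condition 'seating capacity exceeds 50' does not hold → requirement n/a → met
7. fire-suppression system test 99 days ago vs limit 180 → met
8. grease-trap servicing 133 days ago vs limit 120 → not met
9. product liability coverage $400,000 < $625,000 → not met
10. choking-hazard poster absent → not met
11. condition 'serves alcohol' holds; general liability coverage $1,875,000 < $1,925,000 → not met
12. pest-control treatment 27 days ago vs limit 30 → met
Not met: 8 of 12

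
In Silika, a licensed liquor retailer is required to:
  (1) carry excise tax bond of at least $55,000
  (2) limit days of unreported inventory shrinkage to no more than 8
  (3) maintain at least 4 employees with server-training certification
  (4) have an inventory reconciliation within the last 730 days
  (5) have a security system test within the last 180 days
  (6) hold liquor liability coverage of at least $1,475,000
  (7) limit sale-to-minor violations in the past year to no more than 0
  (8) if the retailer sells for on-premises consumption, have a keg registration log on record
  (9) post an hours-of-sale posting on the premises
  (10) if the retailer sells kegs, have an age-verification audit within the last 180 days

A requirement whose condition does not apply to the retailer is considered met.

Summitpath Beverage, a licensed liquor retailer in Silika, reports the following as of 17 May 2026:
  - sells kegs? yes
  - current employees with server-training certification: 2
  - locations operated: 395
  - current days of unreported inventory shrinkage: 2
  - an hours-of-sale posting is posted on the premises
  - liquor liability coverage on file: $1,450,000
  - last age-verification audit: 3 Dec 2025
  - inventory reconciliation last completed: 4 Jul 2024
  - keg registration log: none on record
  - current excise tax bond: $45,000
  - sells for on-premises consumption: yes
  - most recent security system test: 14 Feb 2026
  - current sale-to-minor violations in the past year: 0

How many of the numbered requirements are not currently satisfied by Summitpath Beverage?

4

1. excise tax bond $45,000 < $55,000 → not met
2. days of unreported inventory shrinkage 2 ≤ 8 → met
3. employees with server-training certification 2 < 4 → not met
4. inventory reconciliation 682 days ago vs limit 730 → met
5. security system test 92 days ago vs limit 180 → met
6. liquor liability coverage $1,450,000 < $1,475,000 → not met
7. sale-to-minor violations in the past year 0 ≤ 0 → met
8. condition 'sells for on-premises consumption' holds; keg registration log absent → not met
9. hours-of-sale posting present → met
10. condition 'sells kegs' holds; age-verification audit 165 days ago vs limit 180 → met
Not met: 4 of 10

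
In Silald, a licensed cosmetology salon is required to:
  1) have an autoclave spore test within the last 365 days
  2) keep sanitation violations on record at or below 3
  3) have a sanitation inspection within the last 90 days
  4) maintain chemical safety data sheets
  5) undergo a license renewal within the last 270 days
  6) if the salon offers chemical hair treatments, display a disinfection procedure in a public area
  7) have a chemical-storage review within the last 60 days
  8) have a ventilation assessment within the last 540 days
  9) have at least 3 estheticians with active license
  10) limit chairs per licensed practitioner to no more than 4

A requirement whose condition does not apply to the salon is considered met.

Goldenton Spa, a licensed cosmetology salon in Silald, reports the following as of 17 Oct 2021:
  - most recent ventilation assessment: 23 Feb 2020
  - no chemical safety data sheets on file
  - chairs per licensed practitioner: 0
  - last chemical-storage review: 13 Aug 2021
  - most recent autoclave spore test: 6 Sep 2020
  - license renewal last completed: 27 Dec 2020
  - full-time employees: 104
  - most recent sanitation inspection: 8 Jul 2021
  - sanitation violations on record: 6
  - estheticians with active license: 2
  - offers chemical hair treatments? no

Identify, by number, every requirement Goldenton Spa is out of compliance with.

1, 2, 3, 4, 5, 7, 8, 9

1. autoclave spore test 406 days ago vs limit 365 → not met
2. sanitation violations on record 6 > 3 → not met
3. sanitation inspection 101 days ago vs limit 90 → not met
4. chemical safety data sheets absent → not met
5. license renewal 294 days ago vs limit 270 → not met
6. condition 'offers chemical hair treatments' does not hold → requirement n/a → met
7. chemical-storage review 65 days ago vs limit 60 → not met
8. ventilation assessment 602 days ago vs limit 540 → not met
9. estheticians with active license 2 < 3 → not met
10. chairs per licensed practitioner 0 ≤ 4 → met
Not met: 1, 2, 3, 4, 5, 7, 8, 9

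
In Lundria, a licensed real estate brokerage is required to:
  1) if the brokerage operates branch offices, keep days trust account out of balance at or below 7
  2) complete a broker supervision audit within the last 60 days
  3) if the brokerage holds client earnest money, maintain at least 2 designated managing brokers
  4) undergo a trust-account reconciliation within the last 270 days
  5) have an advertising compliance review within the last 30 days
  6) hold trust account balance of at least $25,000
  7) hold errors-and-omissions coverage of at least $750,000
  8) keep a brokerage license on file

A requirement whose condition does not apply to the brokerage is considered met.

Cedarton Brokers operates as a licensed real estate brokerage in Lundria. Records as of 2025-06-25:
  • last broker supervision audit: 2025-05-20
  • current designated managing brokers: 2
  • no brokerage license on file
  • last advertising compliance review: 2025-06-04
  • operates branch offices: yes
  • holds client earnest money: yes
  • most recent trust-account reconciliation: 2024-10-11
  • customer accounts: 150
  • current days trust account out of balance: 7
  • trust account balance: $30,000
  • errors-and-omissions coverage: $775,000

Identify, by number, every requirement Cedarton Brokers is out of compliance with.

8

1. condition 'operates branch offices' holds; days trust account out of balance 7 ≤ 7 → met
2. broker supervision audit 36 days ago vs limit 60 → met
3. condition 'holds client earnest money' holds; designated managing brokers 2 ≥ 2 → met
4. trust-account reconciliation 257 days ago vs limit 270 → met
5. advertising compliance review 21 days ago vs limit 30 → met
6. trust account balance $30,000 ≥ $25,000 → met
7. errors-and-omissions coverage $775,000 ≥ $750,000 → met
8. brokerage license absent → not met
Not met: 8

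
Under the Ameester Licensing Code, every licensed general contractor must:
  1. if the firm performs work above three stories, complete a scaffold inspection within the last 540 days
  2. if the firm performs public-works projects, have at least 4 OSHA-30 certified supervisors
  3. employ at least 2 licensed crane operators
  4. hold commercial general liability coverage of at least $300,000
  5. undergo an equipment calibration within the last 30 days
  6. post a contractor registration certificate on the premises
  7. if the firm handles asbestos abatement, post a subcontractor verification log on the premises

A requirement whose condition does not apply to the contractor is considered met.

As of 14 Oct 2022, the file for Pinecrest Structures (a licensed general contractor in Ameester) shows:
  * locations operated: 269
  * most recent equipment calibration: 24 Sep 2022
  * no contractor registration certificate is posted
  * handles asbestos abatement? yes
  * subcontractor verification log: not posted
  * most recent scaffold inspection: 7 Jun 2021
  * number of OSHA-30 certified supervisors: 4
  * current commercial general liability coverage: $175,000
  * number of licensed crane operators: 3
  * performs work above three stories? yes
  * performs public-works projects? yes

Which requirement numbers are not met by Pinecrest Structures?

1. condition 'performs work above three stories' holds; scaffold inspection 494 days ago vs limit 540 → met
2. condition 'performs public-works projects' holds; OSHA-30 certified supervisors 4 ≥ 4 → met
3. licensed crane operators 3 ≥ 2 → met
4. commercial general liability coverage $175,000 < $300,000 → not met
5. equipment calibration 20 days ago vs limit 30 → met
6. contractor registration certificate absent → not met
7. condition 'handles asbestos abatement' holds; subcontractor verification log absent → not met
Not met: 4, 6, 7

4, 6, 7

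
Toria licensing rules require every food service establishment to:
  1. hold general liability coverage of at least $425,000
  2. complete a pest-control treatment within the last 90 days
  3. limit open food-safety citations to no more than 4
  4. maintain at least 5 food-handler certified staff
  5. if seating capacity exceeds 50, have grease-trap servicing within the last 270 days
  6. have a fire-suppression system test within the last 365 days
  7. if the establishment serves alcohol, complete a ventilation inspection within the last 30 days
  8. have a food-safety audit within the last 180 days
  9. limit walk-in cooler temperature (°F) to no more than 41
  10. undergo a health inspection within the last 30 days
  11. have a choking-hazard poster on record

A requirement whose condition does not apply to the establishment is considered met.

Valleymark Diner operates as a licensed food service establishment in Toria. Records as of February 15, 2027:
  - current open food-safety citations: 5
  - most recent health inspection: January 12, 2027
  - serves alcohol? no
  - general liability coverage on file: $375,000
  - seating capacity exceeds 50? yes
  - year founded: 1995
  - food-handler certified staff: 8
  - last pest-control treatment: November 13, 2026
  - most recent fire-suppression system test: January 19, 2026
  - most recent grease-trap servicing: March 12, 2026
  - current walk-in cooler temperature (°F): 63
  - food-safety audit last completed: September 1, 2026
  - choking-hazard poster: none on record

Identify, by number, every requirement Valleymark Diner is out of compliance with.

1. general liability coverage $375,000 < $425,000 → not met
2. pest-control treatment 94 days ago vs limit 90 → not met
3. open food-safety citations 5 > 4 → not met
4. food-handler certified staff 8 ≥ 5 → met
5. condition 'seating capacity exceeds 50' holds; grease-trap servicing 340 days ago vs limit 270 → not met
6. fire-suppression system test 392 days ago vs limit 365 → not met
7. condition 'serves alcohol' does not hold → requirement n/a → met
8. food-safety audit 167 days ago vs limit 180 → met
9. walk-in cooler temperature (°F) 63 > 41 → not met
10. health inspection 34 days ago vs limit 30 → not met
11. choking-hazard poster absent → not met
Not met: 1, 2, 3, 5, 6, 9, 10, 11

1, 2, 3, 5, 6, 9, 10, 11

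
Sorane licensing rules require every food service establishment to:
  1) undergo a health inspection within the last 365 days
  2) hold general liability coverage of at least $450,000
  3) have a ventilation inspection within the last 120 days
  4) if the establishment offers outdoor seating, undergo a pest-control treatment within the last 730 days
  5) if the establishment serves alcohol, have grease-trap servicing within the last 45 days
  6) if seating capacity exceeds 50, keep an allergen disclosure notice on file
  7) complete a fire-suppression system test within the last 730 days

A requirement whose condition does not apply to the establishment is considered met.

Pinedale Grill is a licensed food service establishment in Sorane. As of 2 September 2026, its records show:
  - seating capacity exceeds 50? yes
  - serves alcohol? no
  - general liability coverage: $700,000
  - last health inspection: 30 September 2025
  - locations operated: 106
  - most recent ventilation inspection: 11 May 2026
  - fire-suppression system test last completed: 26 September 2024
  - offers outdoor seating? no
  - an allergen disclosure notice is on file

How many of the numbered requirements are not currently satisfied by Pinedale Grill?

1. health inspection 337 days ago vs limit 365 → met
2. general liability coverage $700,000 ≥ $450,000 → met
3. ventilation inspection 114 days ago vs limit 120 → met
4. condition 'offers outdoor seating' does not hold → requirement n/a → met
5. condition 'serves alcohol' does not hold → requirement n/a → met
6. condition 'seating capacity exceeds 50' holds; allergen disclosure notice present → met
7. fire-suppression system test 706 days ago vs limit 730 → met
Not met: 0 of 7

0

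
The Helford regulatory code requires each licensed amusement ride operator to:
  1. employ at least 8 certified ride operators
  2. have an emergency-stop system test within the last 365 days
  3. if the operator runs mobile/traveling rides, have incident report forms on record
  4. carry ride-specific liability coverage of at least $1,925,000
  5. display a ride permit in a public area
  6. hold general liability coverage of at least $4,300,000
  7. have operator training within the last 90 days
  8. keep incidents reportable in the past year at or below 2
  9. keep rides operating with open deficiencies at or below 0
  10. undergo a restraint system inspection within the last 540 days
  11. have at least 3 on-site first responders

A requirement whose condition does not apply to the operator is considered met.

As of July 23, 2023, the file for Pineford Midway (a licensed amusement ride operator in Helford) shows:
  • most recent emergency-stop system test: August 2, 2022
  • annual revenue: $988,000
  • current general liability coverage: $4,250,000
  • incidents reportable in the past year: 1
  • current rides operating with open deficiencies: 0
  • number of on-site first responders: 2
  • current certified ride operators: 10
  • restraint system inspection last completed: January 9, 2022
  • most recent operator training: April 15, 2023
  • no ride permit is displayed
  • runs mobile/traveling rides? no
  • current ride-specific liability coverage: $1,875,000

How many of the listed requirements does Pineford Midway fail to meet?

6

1. certified ride operators 10 ≥ 8 → met
2. emergency-stop system test 355 days ago vs limit 365 → met
3. condition 'runs mobile/traveling rides' does not hold → requirement n/a → met
4. ride-specific liability coverage $1,875,000 < $1,925,000 → not met
5. ride permit absent → not met
6. general liability coverage $4,250,000 < $4,300,000 → not met
7. operator training 99 days ago vs limit 90 → not met
8. incidents reportable in the past year 1 ≤ 2 → met
9. rides operating with open deficiencies 0 ≤ 0 → met
10. restraint system inspection 560 days ago vs limit 540 → not met
11. on-site first responders 2 < 3 → not met
Not met: 6 of 11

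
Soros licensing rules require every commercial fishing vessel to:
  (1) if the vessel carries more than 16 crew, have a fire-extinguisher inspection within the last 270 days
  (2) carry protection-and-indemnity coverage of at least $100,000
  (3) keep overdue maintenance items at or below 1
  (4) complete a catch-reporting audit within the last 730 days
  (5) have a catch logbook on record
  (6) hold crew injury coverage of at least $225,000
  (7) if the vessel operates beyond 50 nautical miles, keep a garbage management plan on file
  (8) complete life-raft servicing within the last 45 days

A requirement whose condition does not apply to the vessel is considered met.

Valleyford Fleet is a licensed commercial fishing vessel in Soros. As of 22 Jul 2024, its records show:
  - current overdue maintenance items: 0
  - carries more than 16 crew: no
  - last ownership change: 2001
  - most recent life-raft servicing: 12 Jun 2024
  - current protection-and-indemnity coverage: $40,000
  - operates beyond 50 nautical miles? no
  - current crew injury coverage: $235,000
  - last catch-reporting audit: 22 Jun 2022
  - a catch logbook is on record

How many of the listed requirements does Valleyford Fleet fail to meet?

2

1. condition 'carries more than 16 crew' does not hold → requirement n/a → met
2. protection-and-indemnity coverage $40,000 < $100,000 → not met
3. overdue maintenance items 0 ≤ 1 → met
4. catch-reporting audit 761 days ago vs limit 730 → not met
5. catch logbook present → met
6. crew injury coverage $235,000 ≥ $225,000 → met
7. condition 'operates beyond 50 nautical miles' does not hold → requirement n/a → met
8. life-raft servicing 40 days ago vs limit 45 → met
Not met: 2 of 8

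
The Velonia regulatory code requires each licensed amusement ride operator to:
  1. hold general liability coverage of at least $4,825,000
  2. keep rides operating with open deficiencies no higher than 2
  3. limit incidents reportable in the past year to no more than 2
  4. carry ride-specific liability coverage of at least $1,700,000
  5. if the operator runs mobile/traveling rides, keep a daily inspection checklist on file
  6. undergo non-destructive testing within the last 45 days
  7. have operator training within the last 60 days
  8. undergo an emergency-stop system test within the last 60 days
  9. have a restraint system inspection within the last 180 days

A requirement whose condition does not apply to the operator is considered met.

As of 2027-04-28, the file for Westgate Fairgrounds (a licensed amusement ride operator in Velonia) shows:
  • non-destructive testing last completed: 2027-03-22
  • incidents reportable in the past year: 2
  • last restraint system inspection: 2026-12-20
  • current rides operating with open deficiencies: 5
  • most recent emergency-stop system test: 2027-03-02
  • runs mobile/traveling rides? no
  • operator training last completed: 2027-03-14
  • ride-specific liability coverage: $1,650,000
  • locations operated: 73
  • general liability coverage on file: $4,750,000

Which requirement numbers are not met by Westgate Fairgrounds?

1, 2, 4

1. general liability coverage $4,750,000 < $4,825,000 → not met
2. rides operating with open deficiencies 5 > 2 → not met
3. incidents reportable in the past year 2 ≤ 2 → met
4. ride-specific liability coverage $1,650,000 < $1,700,000 → not met
5. condition 'runs mobile/traveling rides' does not hold → requirement n/a → met
6. non-destructive testing 37 days ago vs limit 45 → met
7. operator training 45 days ago vs limit 60 → met
8. emergency-stop system test 57 days ago vs limit 60 → met
9. restraint system inspection 129 days ago vs limit 180 → met
Not met: 1, 2, 4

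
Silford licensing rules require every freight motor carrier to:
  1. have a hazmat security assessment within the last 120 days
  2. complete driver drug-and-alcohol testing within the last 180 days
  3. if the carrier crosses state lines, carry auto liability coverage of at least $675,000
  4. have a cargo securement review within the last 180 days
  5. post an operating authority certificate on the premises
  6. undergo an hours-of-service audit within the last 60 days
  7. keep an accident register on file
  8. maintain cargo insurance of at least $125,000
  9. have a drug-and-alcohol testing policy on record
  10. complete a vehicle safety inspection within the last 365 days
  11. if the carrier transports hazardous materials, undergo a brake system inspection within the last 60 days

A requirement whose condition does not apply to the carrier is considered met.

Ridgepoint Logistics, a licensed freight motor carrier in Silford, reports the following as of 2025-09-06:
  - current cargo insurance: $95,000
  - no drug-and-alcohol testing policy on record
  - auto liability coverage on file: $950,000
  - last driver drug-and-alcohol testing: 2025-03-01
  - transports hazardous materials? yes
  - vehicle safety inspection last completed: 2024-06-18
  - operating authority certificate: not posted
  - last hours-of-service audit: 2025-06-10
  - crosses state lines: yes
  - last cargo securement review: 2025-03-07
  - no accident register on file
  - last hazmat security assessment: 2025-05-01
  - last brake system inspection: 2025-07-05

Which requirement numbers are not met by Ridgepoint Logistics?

1. hazmat security assessment 128 days ago vs limit 120 → not met
2. driver drug-and-alcohol testing 189 days ago vs limit 180 → not met
3. condition 'crosses state lines' holds; auto liability coverage $950,000 ≥ $675,000 → met
4. cargo securement review 183 days ago vs limit 180 → not met
5. operating authority certificate absent → not met
6. hours-of-service audit 88 days ago vs limit 60 → not met
7. accident register absent → not met
8. cargo insurance $95,000 < $125,000 → not met
9. drug-and-alcohol testing policy absent → not met
10. vehicle safety inspection 445 days ago vs limit 365 → not met
11. condition 'transports hazardous materials' holds; brake system inspection 63 days ago vs limit 60 → not met
Not met: 1, 2, 4, 5, 6, 7, 8, 9, 10, 11

1, 2, 4, 5, 6, 7, 8, 9, 10, 11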